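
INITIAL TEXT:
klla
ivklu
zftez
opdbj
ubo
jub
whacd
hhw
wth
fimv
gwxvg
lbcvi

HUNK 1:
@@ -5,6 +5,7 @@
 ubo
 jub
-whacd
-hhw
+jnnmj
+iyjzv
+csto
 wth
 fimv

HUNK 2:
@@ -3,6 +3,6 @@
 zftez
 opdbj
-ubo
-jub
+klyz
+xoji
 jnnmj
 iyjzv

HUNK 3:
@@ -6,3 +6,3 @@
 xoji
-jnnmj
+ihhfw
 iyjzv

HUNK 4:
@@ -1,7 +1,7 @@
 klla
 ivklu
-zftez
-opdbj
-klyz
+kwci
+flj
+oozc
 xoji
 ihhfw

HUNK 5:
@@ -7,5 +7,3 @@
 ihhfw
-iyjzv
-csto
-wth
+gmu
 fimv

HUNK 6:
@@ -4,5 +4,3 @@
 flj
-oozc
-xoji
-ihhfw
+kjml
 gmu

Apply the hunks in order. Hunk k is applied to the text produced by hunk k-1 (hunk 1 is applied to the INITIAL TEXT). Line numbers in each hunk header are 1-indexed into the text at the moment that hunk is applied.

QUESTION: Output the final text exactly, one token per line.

Answer: klla
ivklu
kwci
flj
kjml
gmu
fimv
gwxvg
lbcvi

Derivation:
Hunk 1: at line 5 remove [whacd,hhw] add [jnnmj,iyjzv,csto] -> 13 lines: klla ivklu zftez opdbj ubo jub jnnmj iyjzv csto wth fimv gwxvg lbcvi
Hunk 2: at line 3 remove [ubo,jub] add [klyz,xoji] -> 13 lines: klla ivklu zftez opdbj klyz xoji jnnmj iyjzv csto wth fimv gwxvg lbcvi
Hunk 3: at line 6 remove [jnnmj] add [ihhfw] -> 13 lines: klla ivklu zftez opdbj klyz xoji ihhfw iyjzv csto wth fimv gwxvg lbcvi
Hunk 4: at line 1 remove [zftez,opdbj,klyz] add [kwci,flj,oozc] -> 13 lines: klla ivklu kwci flj oozc xoji ihhfw iyjzv csto wth fimv gwxvg lbcvi
Hunk 5: at line 7 remove [iyjzv,csto,wth] add [gmu] -> 11 lines: klla ivklu kwci flj oozc xoji ihhfw gmu fimv gwxvg lbcvi
Hunk 6: at line 4 remove [oozc,xoji,ihhfw] add [kjml] -> 9 lines: klla ivklu kwci flj kjml gmu fimv gwxvg lbcvi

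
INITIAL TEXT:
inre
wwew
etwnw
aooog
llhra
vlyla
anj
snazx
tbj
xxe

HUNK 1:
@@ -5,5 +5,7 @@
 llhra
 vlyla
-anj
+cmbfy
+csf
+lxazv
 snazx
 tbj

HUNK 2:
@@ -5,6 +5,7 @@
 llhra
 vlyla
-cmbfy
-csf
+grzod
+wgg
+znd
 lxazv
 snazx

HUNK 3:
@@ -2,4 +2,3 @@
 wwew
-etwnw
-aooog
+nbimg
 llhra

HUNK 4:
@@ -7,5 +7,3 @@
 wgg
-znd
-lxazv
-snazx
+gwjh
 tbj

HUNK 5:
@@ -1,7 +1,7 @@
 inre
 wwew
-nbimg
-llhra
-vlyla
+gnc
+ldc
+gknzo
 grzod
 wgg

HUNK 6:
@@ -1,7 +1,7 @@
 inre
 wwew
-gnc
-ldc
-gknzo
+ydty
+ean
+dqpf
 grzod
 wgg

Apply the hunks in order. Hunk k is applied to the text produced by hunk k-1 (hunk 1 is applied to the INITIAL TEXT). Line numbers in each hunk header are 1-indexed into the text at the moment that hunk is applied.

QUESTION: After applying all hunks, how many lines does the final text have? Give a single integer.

Answer: 10

Derivation:
Hunk 1: at line 5 remove [anj] add [cmbfy,csf,lxazv] -> 12 lines: inre wwew etwnw aooog llhra vlyla cmbfy csf lxazv snazx tbj xxe
Hunk 2: at line 5 remove [cmbfy,csf] add [grzod,wgg,znd] -> 13 lines: inre wwew etwnw aooog llhra vlyla grzod wgg znd lxazv snazx tbj xxe
Hunk 3: at line 2 remove [etwnw,aooog] add [nbimg] -> 12 lines: inre wwew nbimg llhra vlyla grzod wgg znd lxazv snazx tbj xxe
Hunk 4: at line 7 remove [znd,lxazv,snazx] add [gwjh] -> 10 lines: inre wwew nbimg llhra vlyla grzod wgg gwjh tbj xxe
Hunk 5: at line 1 remove [nbimg,llhra,vlyla] add [gnc,ldc,gknzo] -> 10 lines: inre wwew gnc ldc gknzo grzod wgg gwjh tbj xxe
Hunk 6: at line 1 remove [gnc,ldc,gknzo] add [ydty,ean,dqpf] -> 10 lines: inre wwew ydty ean dqpf grzod wgg gwjh tbj xxe
Final line count: 10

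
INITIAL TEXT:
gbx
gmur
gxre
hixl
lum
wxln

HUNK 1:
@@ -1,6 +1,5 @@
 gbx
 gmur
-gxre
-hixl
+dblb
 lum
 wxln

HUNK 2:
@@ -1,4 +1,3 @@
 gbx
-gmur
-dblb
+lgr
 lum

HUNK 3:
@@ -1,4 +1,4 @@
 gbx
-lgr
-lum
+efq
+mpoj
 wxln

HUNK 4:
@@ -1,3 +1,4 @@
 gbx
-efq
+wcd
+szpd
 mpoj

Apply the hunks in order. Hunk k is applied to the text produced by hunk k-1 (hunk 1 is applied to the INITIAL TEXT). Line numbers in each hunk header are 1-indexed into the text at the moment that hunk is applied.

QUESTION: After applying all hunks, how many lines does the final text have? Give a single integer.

Answer: 5

Derivation:
Hunk 1: at line 1 remove [gxre,hixl] add [dblb] -> 5 lines: gbx gmur dblb lum wxln
Hunk 2: at line 1 remove [gmur,dblb] add [lgr] -> 4 lines: gbx lgr lum wxln
Hunk 3: at line 1 remove [lgr,lum] add [efq,mpoj] -> 4 lines: gbx efq mpoj wxln
Hunk 4: at line 1 remove [efq] add [wcd,szpd] -> 5 lines: gbx wcd szpd mpoj wxln
Final line count: 5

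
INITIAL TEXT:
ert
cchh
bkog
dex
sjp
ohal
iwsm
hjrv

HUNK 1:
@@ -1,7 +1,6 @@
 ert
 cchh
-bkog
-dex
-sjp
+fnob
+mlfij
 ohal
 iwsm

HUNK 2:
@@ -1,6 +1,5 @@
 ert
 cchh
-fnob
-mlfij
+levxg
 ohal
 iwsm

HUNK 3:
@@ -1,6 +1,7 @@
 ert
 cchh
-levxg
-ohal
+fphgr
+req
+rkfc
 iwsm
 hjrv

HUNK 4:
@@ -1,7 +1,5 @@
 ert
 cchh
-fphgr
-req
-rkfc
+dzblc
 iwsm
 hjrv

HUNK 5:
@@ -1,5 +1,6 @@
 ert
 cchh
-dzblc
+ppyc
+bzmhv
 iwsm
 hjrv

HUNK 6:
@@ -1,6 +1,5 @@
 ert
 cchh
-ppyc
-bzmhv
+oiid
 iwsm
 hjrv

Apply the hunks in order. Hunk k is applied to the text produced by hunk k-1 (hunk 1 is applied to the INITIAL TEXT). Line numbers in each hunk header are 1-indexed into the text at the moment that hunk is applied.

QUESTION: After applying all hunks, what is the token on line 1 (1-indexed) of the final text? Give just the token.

Answer: ert

Derivation:
Hunk 1: at line 1 remove [bkog,dex,sjp] add [fnob,mlfij] -> 7 lines: ert cchh fnob mlfij ohal iwsm hjrv
Hunk 2: at line 1 remove [fnob,mlfij] add [levxg] -> 6 lines: ert cchh levxg ohal iwsm hjrv
Hunk 3: at line 1 remove [levxg,ohal] add [fphgr,req,rkfc] -> 7 lines: ert cchh fphgr req rkfc iwsm hjrv
Hunk 4: at line 1 remove [fphgr,req,rkfc] add [dzblc] -> 5 lines: ert cchh dzblc iwsm hjrv
Hunk 5: at line 1 remove [dzblc] add [ppyc,bzmhv] -> 6 lines: ert cchh ppyc bzmhv iwsm hjrv
Hunk 6: at line 1 remove [ppyc,bzmhv] add [oiid] -> 5 lines: ert cchh oiid iwsm hjrv
Final line 1: ert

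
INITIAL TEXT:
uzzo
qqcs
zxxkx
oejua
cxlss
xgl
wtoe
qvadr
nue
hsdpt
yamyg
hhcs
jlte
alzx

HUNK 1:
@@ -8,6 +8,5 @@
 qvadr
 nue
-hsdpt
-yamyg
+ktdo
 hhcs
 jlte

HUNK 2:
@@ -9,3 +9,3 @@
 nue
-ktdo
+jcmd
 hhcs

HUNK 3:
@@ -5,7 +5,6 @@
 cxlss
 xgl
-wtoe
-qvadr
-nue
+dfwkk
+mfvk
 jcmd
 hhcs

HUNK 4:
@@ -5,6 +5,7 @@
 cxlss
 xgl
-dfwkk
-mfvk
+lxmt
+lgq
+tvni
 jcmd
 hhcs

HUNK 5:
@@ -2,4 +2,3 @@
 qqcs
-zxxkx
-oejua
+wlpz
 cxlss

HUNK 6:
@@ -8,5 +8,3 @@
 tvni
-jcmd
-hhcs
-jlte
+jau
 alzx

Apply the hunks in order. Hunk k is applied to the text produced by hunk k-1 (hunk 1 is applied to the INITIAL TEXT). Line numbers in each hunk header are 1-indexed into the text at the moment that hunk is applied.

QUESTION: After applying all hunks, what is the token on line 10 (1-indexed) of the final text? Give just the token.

Answer: alzx

Derivation:
Hunk 1: at line 8 remove [hsdpt,yamyg] add [ktdo] -> 13 lines: uzzo qqcs zxxkx oejua cxlss xgl wtoe qvadr nue ktdo hhcs jlte alzx
Hunk 2: at line 9 remove [ktdo] add [jcmd] -> 13 lines: uzzo qqcs zxxkx oejua cxlss xgl wtoe qvadr nue jcmd hhcs jlte alzx
Hunk 3: at line 5 remove [wtoe,qvadr,nue] add [dfwkk,mfvk] -> 12 lines: uzzo qqcs zxxkx oejua cxlss xgl dfwkk mfvk jcmd hhcs jlte alzx
Hunk 4: at line 5 remove [dfwkk,mfvk] add [lxmt,lgq,tvni] -> 13 lines: uzzo qqcs zxxkx oejua cxlss xgl lxmt lgq tvni jcmd hhcs jlte alzx
Hunk 5: at line 2 remove [zxxkx,oejua] add [wlpz] -> 12 lines: uzzo qqcs wlpz cxlss xgl lxmt lgq tvni jcmd hhcs jlte alzx
Hunk 6: at line 8 remove [jcmd,hhcs,jlte] add [jau] -> 10 lines: uzzo qqcs wlpz cxlss xgl lxmt lgq tvni jau alzx
Final line 10: alzx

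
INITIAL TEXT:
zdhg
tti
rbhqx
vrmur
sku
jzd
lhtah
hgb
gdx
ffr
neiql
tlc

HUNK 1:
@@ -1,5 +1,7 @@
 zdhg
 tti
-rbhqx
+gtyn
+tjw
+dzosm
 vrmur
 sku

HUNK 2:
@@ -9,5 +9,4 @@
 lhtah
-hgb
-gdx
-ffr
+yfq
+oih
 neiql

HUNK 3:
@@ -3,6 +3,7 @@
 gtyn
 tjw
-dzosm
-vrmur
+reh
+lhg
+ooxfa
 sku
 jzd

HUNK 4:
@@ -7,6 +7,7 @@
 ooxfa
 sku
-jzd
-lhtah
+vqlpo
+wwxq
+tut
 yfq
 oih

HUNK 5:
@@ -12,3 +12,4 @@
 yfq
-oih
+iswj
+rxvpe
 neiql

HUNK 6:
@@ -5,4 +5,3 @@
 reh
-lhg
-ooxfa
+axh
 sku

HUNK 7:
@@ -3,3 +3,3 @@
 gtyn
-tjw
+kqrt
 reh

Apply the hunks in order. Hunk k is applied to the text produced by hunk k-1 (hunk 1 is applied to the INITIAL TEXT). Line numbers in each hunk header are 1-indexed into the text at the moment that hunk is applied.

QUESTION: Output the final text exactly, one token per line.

Hunk 1: at line 1 remove [rbhqx] add [gtyn,tjw,dzosm] -> 14 lines: zdhg tti gtyn tjw dzosm vrmur sku jzd lhtah hgb gdx ffr neiql tlc
Hunk 2: at line 9 remove [hgb,gdx,ffr] add [yfq,oih] -> 13 lines: zdhg tti gtyn tjw dzosm vrmur sku jzd lhtah yfq oih neiql tlc
Hunk 3: at line 3 remove [dzosm,vrmur] add [reh,lhg,ooxfa] -> 14 lines: zdhg tti gtyn tjw reh lhg ooxfa sku jzd lhtah yfq oih neiql tlc
Hunk 4: at line 7 remove [jzd,lhtah] add [vqlpo,wwxq,tut] -> 15 lines: zdhg tti gtyn tjw reh lhg ooxfa sku vqlpo wwxq tut yfq oih neiql tlc
Hunk 5: at line 12 remove [oih] add [iswj,rxvpe] -> 16 lines: zdhg tti gtyn tjw reh lhg ooxfa sku vqlpo wwxq tut yfq iswj rxvpe neiql tlc
Hunk 6: at line 5 remove [lhg,ooxfa] add [axh] -> 15 lines: zdhg tti gtyn tjw reh axh sku vqlpo wwxq tut yfq iswj rxvpe neiql tlc
Hunk 7: at line 3 remove [tjw] add [kqrt] -> 15 lines: zdhg tti gtyn kqrt reh axh sku vqlpo wwxq tut yfq iswj rxvpe neiql tlc

Answer: zdhg
tti
gtyn
kqrt
reh
axh
sku
vqlpo
wwxq
tut
yfq
iswj
rxvpe
neiql
tlc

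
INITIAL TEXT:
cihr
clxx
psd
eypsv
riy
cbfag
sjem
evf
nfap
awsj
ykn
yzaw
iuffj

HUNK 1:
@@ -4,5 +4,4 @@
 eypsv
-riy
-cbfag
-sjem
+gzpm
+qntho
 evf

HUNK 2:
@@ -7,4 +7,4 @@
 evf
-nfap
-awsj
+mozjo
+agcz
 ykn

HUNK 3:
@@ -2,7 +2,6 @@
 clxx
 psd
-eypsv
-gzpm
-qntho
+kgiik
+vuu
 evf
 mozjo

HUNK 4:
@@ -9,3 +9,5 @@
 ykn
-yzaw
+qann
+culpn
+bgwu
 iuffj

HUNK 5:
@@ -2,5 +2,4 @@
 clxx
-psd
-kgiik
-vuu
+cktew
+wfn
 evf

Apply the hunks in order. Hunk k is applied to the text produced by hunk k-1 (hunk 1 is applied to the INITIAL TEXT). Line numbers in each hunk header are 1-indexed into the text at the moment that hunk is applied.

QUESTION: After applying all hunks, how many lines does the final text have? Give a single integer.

Answer: 12

Derivation:
Hunk 1: at line 4 remove [riy,cbfag,sjem] add [gzpm,qntho] -> 12 lines: cihr clxx psd eypsv gzpm qntho evf nfap awsj ykn yzaw iuffj
Hunk 2: at line 7 remove [nfap,awsj] add [mozjo,agcz] -> 12 lines: cihr clxx psd eypsv gzpm qntho evf mozjo agcz ykn yzaw iuffj
Hunk 3: at line 2 remove [eypsv,gzpm,qntho] add [kgiik,vuu] -> 11 lines: cihr clxx psd kgiik vuu evf mozjo agcz ykn yzaw iuffj
Hunk 4: at line 9 remove [yzaw] add [qann,culpn,bgwu] -> 13 lines: cihr clxx psd kgiik vuu evf mozjo agcz ykn qann culpn bgwu iuffj
Hunk 5: at line 2 remove [psd,kgiik,vuu] add [cktew,wfn] -> 12 lines: cihr clxx cktew wfn evf mozjo agcz ykn qann culpn bgwu iuffj
Final line count: 12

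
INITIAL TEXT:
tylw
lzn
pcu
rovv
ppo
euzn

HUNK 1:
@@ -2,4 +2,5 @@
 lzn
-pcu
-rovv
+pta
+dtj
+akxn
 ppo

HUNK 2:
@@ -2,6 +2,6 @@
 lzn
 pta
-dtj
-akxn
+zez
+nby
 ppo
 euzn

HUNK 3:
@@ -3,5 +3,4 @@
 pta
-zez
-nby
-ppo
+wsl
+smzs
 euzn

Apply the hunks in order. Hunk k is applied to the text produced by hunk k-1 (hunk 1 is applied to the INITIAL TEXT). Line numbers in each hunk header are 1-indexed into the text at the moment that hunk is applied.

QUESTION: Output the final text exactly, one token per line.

Answer: tylw
lzn
pta
wsl
smzs
euzn

Derivation:
Hunk 1: at line 2 remove [pcu,rovv] add [pta,dtj,akxn] -> 7 lines: tylw lzn pta dtj akxn ppo euzn
Hunk 2: at line 2 remove [dtj,akxn] add [zez,nby] -> 7 lines: tylw lzn pta zez nby ppo euzn
Hunk 3: at line 3 remove [zez,nby,ppo] add [wsl,smzs] -> 6 lines: tylw lzn pta wsl smzs euzn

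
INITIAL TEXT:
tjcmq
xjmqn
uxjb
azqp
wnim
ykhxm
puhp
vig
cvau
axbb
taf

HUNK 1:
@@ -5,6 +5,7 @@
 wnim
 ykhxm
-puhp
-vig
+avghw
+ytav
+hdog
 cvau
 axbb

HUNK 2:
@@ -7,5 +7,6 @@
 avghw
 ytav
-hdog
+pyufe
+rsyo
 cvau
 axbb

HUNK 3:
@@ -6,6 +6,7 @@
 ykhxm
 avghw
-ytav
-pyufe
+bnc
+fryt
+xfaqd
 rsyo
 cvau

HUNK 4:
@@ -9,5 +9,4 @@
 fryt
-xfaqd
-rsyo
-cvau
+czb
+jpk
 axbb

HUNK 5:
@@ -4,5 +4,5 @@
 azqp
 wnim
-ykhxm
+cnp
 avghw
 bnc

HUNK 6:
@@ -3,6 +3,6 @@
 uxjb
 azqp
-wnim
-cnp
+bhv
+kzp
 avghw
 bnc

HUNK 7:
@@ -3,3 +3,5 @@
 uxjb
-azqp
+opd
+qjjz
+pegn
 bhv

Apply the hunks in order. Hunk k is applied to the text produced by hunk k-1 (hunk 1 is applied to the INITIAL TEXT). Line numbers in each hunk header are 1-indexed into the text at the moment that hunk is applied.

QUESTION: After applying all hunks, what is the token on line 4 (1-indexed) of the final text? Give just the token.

Hunk 1: at line 5 remove [puhp,vig] add [avghw,ytav,hdog] -> 12 lines: tjcmq xjmqn uxjb azqp wnim ykhxm avghw ytav hdog cvau axbb taf
Hunk 2: at line 7 remove [hdog] add [pyufe,rsyo] -> 13 lines: tjcmq xjmqn uxjb azqp wnim ykhxm avghw ytav pyufe rsyo cvau axbb taf
Hunk 3: at line 6 remove [ytav,pyufe] add [bnc,fryt,xfaqd] -> 14 lines: tjcmq xjmqn uxjb azqp wnim ykhxm avghw bnc fryt xfaqd rsyo cvau axbb taf
Hunk 4: at line 9 remove [xfaqd,rsyo,cvau] add [czb,jpk] -> 13 lines: tjcmq xjmqn uxjb azqp wnim ykhxm avghw bnc fryt czb jpk axbb taf
Hunk 5: at line 4 remove [ykhxm] add [cnp] -> 13 lines: tjcmq xjmqn uxjb azqp wnim cnp avghw bnc fryt czb jpk axbb taf
Hunk 6: at line 3 remove [wnim,cnp] add [bhv,kzp] -> 13 lines: tjcmq xjmqn uxjb azqp bhv kzp avghw bnc fryt czb jpk axbb taf
Hunk 7: at line 3 remove [azqp] add [opd,qjjz,pegn] -> 15 lines: tjcmq xjmqn uxjb opd qjjz pegn bhv kzp avghw bnc fryt czb jpk axbb taf
Final line 4: opd

Answer: opd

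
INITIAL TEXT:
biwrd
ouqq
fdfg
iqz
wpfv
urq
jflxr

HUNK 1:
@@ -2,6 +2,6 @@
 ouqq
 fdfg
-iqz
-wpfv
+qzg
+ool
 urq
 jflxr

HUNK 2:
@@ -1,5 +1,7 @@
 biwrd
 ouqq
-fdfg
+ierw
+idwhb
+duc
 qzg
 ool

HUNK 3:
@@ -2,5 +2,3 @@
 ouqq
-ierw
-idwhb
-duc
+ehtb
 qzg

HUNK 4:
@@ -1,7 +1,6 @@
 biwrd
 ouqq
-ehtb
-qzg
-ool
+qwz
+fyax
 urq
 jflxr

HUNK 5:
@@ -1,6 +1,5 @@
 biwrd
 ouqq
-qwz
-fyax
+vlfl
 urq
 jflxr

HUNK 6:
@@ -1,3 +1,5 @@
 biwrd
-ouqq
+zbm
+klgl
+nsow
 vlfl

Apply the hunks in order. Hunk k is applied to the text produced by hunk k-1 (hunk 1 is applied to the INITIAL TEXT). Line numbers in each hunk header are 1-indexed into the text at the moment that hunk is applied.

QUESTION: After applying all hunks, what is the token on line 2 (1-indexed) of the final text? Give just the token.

Answer: zbm

Derivation:
Hunk 1: at line 2 remove [iqz,wpfv] add [qzg,ool] -> 7 lines: biwrd ouqq fdfg qzg ool urq jflxr
Hunk 2: at line 1 remove [fdfg] add [ierw,idwhb,duc] -> 9 lines: biwrd ouqq ierw idwhb duc qzg ool urq jflxr
Hunk 3: at line 2 remove [ierw,idwhb,duc] add [ehtb] -> 7 lines: biwrd ouqq ehtb qzg ool urq jflxr
Hunk 4: at line 1 remove [ehtb,qzg,ool] add [qwz,fyax] -> 6 lines: biwrd ouqq qwz fyax urq jflxr
Hunk 5: at line 1 remove [qwz,fyax] add [vlfl] -> 5 lines: biwrd ouqq vlfl urq jflxr
Hunk 6: at line 1 remove [ouqq] add [zbm,klgl,nsow] -> 7 lines: biwrd zbm klgl nsow vlfl urq jflxr
Final line 2: zbm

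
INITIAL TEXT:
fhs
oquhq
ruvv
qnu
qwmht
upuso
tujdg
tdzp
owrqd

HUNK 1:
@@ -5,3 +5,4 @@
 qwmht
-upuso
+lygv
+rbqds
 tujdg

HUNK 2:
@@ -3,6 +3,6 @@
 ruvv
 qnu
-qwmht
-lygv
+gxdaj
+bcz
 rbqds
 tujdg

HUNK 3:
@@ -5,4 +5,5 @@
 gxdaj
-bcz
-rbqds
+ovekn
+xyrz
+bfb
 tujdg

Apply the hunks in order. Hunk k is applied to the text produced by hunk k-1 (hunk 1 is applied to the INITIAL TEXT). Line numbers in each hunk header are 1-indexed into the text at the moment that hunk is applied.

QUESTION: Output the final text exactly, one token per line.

Hunk 1: at line 5 remove [upuso] add [lygv,rbqds] -> 10 lines: fhs oquhq ruvv qnu qwmht lygv rbqds tujdg tdzp owrqd
Hunk 2: at line 3 remove [qwmht,lygv] add [gxdaj,bcz] -> 10 lines: fhs oquhq ruvv qnu gxdaj bcz rbqds tujdg tdzp owrqd
Hunk 3: at line 5 remove [bcz,rbqds] add [ovekn,xyrz,bfb] -> 11 lines: fhs oquhq ruvv qnu gxdaj ovekn xyrz bfb tujdg tdzp owrqd

Answer: fhs
oquhq
ruvv
qnu
gxdaj
ovekn
xyrz
bfb
tujdg
tdzp
owrqd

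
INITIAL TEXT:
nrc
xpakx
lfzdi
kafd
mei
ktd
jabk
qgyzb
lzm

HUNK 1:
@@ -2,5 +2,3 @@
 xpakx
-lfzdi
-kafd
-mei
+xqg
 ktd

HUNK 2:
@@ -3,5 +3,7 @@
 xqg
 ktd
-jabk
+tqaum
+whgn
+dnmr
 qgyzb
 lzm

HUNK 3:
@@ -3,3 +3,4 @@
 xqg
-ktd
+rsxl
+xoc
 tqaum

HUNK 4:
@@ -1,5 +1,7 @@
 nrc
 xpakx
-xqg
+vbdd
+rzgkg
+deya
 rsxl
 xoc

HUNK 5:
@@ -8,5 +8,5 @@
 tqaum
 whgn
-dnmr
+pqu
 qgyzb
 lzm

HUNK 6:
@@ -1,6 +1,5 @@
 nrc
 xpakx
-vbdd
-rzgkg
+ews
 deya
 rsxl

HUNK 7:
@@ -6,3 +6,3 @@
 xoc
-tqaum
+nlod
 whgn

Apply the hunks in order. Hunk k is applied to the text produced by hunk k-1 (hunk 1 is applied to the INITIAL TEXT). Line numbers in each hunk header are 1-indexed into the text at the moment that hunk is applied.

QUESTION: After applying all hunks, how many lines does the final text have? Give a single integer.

Answer: 11

Derivation:
Hunk 1: at line 2 remove [lfzdi,kafd,mei] add [xqg] -> 7 lines: nrc xpakx xqg ktd jabk qgyzb lzm
Hunk 2: at line 3 remove [jabk] add [tqaum,whgn,dnmr] -> 9 lines: nrc xpakx xqg ktd tqaum whgn dnmr qgyzb lzm
Hunk 3: at line 3 remove [ktd] add [rsxl,xoc] -> 10 lines: nrc xpakx xqg rsxl xoc tqaum whgn dnmr qgyzb lzm
Hunk 4: at line 1 remove [xqg] add [vbdd,rzgkg,deya] -> 12 lines: nrc xpakx vbdd rzgkg deya rsxl xoc tqaum whgn dnmr qgyzb lzm
Hunk 5: at line 8 remove [dnmr] add [pqu] -> 12 lines: nrc xpakx vbdd rzgkg deya rsxl xoc tqaum whgn pqu qgyzb lzm
Hunk 6: at line 1 remove [vbdd,rzgkg] add [ews] -> 11 lines: nrc xpakx ews deya rsxl xoc tqaum whgn pqu qgyzb lzm
Hunk 7: at line 6 remove [tqaum] add [nlod] -> 11 lines: nrc xpakx ews deya rsxl xoc nlod whgn pqu qgyzb lzm
Final line count: 11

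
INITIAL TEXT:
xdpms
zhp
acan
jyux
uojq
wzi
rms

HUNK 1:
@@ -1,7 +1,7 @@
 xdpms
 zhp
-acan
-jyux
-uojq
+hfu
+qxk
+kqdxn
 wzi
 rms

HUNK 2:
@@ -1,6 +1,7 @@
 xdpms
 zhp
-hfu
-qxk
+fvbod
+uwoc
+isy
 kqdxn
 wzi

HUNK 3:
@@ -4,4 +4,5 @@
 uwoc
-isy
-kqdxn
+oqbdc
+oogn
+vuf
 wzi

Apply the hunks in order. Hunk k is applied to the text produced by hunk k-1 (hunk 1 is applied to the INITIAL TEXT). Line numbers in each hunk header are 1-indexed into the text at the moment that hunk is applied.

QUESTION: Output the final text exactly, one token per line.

Answer: xdpms
zhp
fvbod
uwoc
oqbdc
oogn
vuf
wzi
rms

Derivation:
Hunk 1: at line 1 remove [acan,jyux,uojq] add [hfu,qxk,kqdxn] -> 7 lines: xdpms zhp hfu qxk kqdxn wzi rms
Hunk 2: at line 1 remove [hfu,qxk] add [fvbod,uwoc,isy] -> 8 lines: xdpms zhp fvbod uwoc isy kqdxn wzi rms
Hunk 3: at line 4 remove [isy,kqdxn] add [oqbdc,oogn,vuf] -> 9 lines: xdpms zhp fvbod uwoc oqbdc oogn vuf wzi rms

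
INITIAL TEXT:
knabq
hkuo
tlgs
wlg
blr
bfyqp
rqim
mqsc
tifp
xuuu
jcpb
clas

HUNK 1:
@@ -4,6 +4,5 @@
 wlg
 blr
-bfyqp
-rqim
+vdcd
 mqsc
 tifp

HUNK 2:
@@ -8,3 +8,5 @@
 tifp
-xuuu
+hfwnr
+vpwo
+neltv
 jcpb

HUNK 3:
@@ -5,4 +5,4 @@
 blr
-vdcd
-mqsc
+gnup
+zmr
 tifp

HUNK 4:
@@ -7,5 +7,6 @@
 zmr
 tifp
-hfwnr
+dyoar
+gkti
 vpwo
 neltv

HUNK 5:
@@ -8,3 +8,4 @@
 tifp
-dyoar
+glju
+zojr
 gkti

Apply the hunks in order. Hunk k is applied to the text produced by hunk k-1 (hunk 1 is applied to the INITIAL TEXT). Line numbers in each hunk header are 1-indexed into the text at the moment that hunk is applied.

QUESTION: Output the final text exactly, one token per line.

Hunk 1: at line 4 remove [bfyqp,rqim] add [vdcd] -> 11 lines: knabq hkuo tlgs wlg blr vdcd mqsc tifp xuuu jcpb clas
Hunk 2: at line 8 remove [xuuu] add [hfwnr,vpwo,neltv] -> 13 lines: knabq hkuo tlgs wlg blr vdcd mqsc tifp hfwnr vpwo neltv jcpb clas
Hunk 3: at line 5 remove [vdcd,mqsc] add [gnup,zmr] -> 13 lines: knabq hkuo tlgs wlg blr gnup zmr tifp hfwnr vpwo neltv jcpb clas
Hunk 4: at line 7 remove [hfwnr] add [dyoar,gkti] -> 14 lines: knabq hkuo tlgs wlg blr gnup zmr tifp dyoar gkti vpwo neltv jcpb clas
Hunk 5: at line 8 remove [dyoar] add [glju,zojr] -> 15 lines: knabq hkuo tlgs wlg blr gnup zmr tifp glju zojr gkti vpwo neltv jcpb clas

Answer: knabq
hkuo
tlgs
wlg
blr
gnup
zmr
tifp
glju
zojr
gkti
vpwo
neltv
jcpb
clas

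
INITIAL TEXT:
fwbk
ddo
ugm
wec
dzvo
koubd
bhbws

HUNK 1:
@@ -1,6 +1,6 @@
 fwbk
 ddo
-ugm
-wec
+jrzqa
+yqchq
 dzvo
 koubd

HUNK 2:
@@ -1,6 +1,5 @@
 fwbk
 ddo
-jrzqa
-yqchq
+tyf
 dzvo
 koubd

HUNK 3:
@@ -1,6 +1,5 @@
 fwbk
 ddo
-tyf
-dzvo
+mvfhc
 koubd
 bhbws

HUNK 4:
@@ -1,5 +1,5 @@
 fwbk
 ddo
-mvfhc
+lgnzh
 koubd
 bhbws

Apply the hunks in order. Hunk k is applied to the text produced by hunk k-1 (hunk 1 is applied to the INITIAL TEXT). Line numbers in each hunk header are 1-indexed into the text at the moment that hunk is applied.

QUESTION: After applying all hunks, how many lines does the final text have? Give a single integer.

Hunk 1: at line 1 remove [ugm,wec] add [jrzqa,yqchq] -> 7 lines: fwbk ddo jrzqa yqchq dzvo koubd bhbws
Hunk 2: at line 1 remove [jrzqa,yqchq] add [tyf] -> 6 lines: fwbk ddo tyf dzvo koubd bhbws
Hunk 3: at line 1 remove [tyf,dzvo] add [mvfhc] -> 5 lines: fwbk ddo mvfhc koubd bhbws
Hunk 4: at line 1 remove [mvfhc] add [lgnzh] -> 5 lines: fwbk ddo lgnzh koubd bhbws
Final line count: 5

Answer: 5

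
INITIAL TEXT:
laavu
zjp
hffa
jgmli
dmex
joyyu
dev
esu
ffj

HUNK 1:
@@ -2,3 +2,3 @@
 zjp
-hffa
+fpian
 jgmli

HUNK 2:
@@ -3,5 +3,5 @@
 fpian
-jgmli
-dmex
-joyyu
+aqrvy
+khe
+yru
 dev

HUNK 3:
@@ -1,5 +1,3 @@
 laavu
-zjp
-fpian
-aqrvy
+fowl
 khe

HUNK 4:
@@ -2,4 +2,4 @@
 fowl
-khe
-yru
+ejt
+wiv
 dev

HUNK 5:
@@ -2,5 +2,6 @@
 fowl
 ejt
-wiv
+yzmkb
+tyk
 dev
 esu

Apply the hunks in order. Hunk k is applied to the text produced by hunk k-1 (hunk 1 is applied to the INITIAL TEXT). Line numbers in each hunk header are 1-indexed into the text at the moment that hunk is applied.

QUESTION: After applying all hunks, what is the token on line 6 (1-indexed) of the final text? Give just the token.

Hunk 1: at line 2 remove [hffa] add [fpian] -> 9 lines: laavu zjp fpian jgmli dmex joyyu dev esu ffj
Hunk 2: at line 3 remove [jgmli,dmex,joyyu] add [aqrvy,khe,yru] -> 9 lines: laavu zjp fpian aqrvy khe yru dev esu ffj
Hunk 3: at line 1 remove [zjp,fpian,aqrvy] add [fowl] -> 7 lines: laavu fowl khe yru dev esu ffj
Hunk 4: at line 2 remove [khe,yru] add [ejt,wiv] -> 7 lines: laavu fowl ejt wiv dev esu ffj
Hunk 5: at line 2 remove [wiv] add [yzmkb,tyk] -> 8 lines: laavu fowl ejt yzmkb tyk dev esu ffj
Final line 6: dev

Answer: dev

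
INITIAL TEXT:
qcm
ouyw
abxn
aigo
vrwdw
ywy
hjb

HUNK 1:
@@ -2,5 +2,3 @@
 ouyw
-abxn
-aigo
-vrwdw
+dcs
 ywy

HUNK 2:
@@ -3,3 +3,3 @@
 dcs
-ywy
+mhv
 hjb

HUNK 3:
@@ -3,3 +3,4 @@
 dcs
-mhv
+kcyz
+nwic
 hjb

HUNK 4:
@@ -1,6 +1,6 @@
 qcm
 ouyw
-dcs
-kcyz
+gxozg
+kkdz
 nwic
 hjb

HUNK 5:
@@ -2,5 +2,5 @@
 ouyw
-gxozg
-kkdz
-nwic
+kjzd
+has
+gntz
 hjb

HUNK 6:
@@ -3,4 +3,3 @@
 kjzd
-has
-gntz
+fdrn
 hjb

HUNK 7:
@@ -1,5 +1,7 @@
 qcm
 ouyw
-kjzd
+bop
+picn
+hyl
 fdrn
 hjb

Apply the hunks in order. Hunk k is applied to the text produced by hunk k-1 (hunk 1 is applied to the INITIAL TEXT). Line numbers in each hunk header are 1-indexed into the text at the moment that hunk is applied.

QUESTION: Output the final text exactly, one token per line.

Answer: qcm
ouyw
bop
picn
hyl
fdrn
hjb

Derivation:
Hunk 1: at line 2 remove [abxn,aigo,vrwdw] add [dcs] -> 5 lines: qcm ouyw dcs ywy hjb
Hunk 2: at line 3 remove [ywy] add [mhv] -> 5 lines: qcm ouyw dcs mhv hjb
Hunk 3: at line 3 remove [mhv] add [kcyz,nwic] -> 6 lines: qcm ouyw dcs kcyz nwic hjb
Hunk 4: at line 1 remove [dcs,kcyz] add [gxozg,kkdz] -> 6 lines: qcm ouyw gxozg kkdz nwic hjb
Hunk 5: at line 2 remove [gxozg,kkdz,nwic] add [kjzd,has,gntz] -> 6 lines: qcm ouyw kjzd has gntz hjb
Hunk 6: at line 3 remove [has,gntz] add [fdrn] -> 5 lines: qcm ouyw kjzd fdrn hjb
Hunk 7: at line 1 remove [kjzd] add [bop,picn,hyl] -> 7 lines: qcm ouyw bop picn hyl fdrn hjb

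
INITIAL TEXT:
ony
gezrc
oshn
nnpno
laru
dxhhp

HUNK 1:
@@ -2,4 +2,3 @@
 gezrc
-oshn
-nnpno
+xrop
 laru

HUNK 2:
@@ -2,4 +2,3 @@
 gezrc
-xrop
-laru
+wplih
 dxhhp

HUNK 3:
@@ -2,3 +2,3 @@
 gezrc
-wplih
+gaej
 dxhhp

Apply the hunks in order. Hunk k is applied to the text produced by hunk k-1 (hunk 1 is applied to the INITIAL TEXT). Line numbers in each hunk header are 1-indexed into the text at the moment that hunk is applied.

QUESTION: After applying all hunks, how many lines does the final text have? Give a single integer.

Hunk 1: at line 2 remove [oshn,nnpno] add [xrop] -> 5 lines: ony gezrc xrop laru dxhhp
Hunk 2: at line 2 remove [xrop,laru] add [wplih] -> 4 lines: ony gezrc wplih dxhhp
Hunk 3: at line 2 remove [wplih] add [gaej] -> 4 lines: ony gezrc gaej dxhhp
Final line count: 4

Answer: 4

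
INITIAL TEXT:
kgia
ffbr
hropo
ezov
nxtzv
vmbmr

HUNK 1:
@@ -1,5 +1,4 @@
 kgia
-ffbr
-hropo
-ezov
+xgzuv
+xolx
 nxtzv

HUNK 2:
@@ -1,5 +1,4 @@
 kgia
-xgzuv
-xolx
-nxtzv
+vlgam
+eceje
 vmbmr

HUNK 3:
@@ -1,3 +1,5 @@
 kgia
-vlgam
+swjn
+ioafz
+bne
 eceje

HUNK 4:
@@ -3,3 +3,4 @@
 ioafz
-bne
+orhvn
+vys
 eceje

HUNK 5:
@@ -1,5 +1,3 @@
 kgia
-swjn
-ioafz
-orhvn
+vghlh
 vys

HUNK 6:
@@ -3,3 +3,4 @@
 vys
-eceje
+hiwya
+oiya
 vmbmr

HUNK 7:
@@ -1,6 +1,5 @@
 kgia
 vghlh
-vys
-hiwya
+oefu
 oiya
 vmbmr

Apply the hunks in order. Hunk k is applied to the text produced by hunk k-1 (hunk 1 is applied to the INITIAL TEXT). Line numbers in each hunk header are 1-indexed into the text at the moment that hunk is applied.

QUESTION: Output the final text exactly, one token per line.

Hunk 1: at line 1 remove [ffbr,hropo,ezov] add [xgzuv,xolx] -> 5 lines: kgia xgzuv xolx nxtzv vmbmr
Hunk 2: at line 1 remove [xgzuv,xolx,nxtzv] add [vlgam,eceje] -> 4 lines: kgia vlgam eceje vmbmr
Hunk 3: at line 1 remove [vlgam] add [swjn,ioafz,bne] -> 6 lines: kgia swjn ioafz bne eceje vmbmr
Hunk 4: at line 3 remove [bne] add [orhvn,vys] -> 7 lines: kgia swjn ioafz orhvn vys eceje vmbmr
Hunk 5: at line 1 remove [swjn,ioafz,orhvn] add [vghlh] -> 5 lines: kgia vghlh vys eceje vmbmr
Hunk 6: at line 3 remove [eceje] add [hiwya,oiya] -> 6 lines: kgia vghlh vys hiwya oiya vmbmr
Hunk 7: at line 1 remove [vys,hiwya] add [oefu] -> 5 lines: kgia vghlh oefu oiya vmbmr

Answer: kgia
vghlh
oefu
oiya
vmbmr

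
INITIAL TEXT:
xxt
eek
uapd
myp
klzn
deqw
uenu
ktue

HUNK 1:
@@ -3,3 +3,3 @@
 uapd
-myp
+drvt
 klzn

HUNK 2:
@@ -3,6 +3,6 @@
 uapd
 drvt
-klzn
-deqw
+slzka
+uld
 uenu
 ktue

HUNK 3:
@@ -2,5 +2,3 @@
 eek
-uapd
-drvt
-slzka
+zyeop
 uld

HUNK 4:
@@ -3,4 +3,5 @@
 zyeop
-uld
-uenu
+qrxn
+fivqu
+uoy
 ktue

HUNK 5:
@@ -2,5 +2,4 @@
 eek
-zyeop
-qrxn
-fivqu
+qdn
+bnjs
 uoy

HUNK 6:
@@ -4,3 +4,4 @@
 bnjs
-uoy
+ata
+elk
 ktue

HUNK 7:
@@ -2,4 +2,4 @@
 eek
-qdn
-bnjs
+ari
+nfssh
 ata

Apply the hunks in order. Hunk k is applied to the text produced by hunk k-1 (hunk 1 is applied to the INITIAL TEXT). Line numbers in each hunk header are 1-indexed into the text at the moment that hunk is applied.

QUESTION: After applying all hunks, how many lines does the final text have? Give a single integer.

Hunk 1: at line 3 remove [myp] add [drvt] -> 8 lines: xxt eek uapd drvt klzn deqw uenu ktue
Hunk 2: at line 3 remove [klzn,deqw] add [slzka,uld] -> 8 lines: xxt eek uapd drvt slzka uld uenu ktue
Hunk 3: at line 2 remove [uapd,drvt,slzka] add [zyeop] -> 6 lines: xxt eek zyeop uld uenu ktue
Hunk 4: at line 3 remove [uld,uenu] add [qrxn,fivqu,uoy] -> 7 lines: xxt eek zyeop qrxn fivqu uoy ktue
Hunk 5: at line 2 remove [zyeop,qrxn,fivqu] add [qdn,bnjs] -> 6 lines: xxt eek qdn bnjs uoy ktue
Hunk 6: at line 4 remove [uoy] add [ata,elk] -> 7 lines: xxt eek qdn bnjs ata elk ktue
Hunk 7: at line 2 remove [qdn,bnjs] add [ari,nfssh] -> 7 lines: xxt eek ari nfssh ata elk ktue
Final line count: 7

Answer: 7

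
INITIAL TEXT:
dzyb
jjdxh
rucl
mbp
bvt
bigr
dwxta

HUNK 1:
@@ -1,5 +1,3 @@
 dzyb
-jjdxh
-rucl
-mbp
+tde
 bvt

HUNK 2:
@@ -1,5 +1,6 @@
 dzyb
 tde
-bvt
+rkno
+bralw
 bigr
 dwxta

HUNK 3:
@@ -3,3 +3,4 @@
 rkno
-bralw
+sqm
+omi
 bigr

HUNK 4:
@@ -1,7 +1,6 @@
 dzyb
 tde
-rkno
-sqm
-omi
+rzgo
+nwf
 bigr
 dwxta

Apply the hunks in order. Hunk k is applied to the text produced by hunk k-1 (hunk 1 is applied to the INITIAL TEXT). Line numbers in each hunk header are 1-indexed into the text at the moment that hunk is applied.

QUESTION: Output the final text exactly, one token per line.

Answer: dzyb
tde
rzgo
nwf
bigr
dwxta

Derivation:
Hunk 1: at line 1 remove [jjdxh,rucl,mbp] add [tde] -> 5 lines: dzyb tde bvt bigr dwxta
Hunk 2: at line 1 remove [bvt] add [rkno,bralw] -> 6 lines: dzyb tde rkno bralw bigr dwxta
Hunk 3: at line 3 remove [bralw] add [sqm,omi] -> 7 lines: dzyb tde rkno sqm omi bigr dwxta
Hunk 4: at line 1 remove [rkno,sqm,omi] add [rzgo,nwf] -> 6 lines: dzyb tde rzgo nwf bigr dwxta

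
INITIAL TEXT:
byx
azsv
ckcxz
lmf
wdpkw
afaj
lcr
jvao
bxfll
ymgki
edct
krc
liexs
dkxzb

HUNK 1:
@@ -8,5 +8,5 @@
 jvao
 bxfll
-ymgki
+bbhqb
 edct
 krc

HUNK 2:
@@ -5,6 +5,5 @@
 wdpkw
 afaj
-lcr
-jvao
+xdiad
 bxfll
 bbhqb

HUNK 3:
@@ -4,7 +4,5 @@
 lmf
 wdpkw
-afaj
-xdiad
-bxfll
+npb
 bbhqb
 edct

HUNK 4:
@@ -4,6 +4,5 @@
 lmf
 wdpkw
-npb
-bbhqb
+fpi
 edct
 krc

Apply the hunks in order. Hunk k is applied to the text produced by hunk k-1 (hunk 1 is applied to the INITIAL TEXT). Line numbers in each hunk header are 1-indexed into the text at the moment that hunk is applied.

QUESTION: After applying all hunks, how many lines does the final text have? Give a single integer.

Answer: 10

Derivation:
Hunk 1: at line 8 remove [ymgki] add [bbhqb] -> 14 lines: byx azsv ckcxz lmf wdpkw afaj lcr jvao bxfll bbhqb edct krc liexs dkxzb
Hunk 2: at line 5 remove [lcr,jvao] add [xdiad] -> 13 lines: byx azsv ckcxz lmf wdpkw afaj xdiad bxfll bbhqb edct krc liexs dkxzb
Hunk 3: at line 4 remove [afaj,xdiad,bxfll] add [npb] -> 11 lines: byx azsv ckcxz lmf wdpkw npb bbhqb edct krc liexs dkxzb
Hunk 4: at line 4 remove [npb,bbhqb] add [fpi] -> 10 lines: byx azsv ckcxz lmf wdpkw fpi edct krc liexs dkxzb
Final line count: 10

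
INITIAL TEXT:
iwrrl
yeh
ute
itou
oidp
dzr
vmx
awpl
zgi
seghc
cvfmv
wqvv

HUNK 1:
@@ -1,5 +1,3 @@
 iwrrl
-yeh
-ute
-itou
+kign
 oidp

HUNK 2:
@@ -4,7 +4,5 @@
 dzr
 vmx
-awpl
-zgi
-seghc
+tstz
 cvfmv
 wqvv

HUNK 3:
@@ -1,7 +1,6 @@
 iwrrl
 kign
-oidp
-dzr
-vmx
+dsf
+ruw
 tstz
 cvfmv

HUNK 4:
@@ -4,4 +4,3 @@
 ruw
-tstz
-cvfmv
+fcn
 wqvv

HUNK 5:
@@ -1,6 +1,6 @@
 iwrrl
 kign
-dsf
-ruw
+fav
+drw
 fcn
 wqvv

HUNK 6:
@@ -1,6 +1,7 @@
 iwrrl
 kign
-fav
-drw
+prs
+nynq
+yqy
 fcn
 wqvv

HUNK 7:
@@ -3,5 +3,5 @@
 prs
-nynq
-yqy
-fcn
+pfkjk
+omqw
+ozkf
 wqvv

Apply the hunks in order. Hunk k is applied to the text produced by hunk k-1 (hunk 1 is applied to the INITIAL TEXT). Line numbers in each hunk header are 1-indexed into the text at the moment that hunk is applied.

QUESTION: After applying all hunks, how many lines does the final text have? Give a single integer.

Hunk 1: at line 1 remove [yeh,ute,itou] add [kign] -> 10 lines: iwrrl kign oidp dzr vmx awpl zgi seghc cvfmv wqvv
Hunk 2: at line 4 remove [awpl,zgi,seghc] add [tstz] -> 8 lines: iwrrl kign oidp dzr vmx tstz cvfmv wqvv
Hunk 3: at line 1 remove [oidp,dzr,vmx] add [dsf,ruw] -> 7 lines: iwrrl kign dsf ruw tstz cvfmv wqvv
Hunk 4: at line 4 remove [tstz,cvfmv] add [fcn] -> 6 lines: iwrrl kign dsf ruw fcn wqvv
Hunk 5: at line 1 remove [dsf,ruw] add [fav,drw] -> 6 lines: iwrrl kign fav drw fcn wqvv
Hunk 6: at line 1 remove [fav,drw] add [prs,nynq,yqy] -> 7 lines: iwrrl kign prs nynq yqy fcn wqvv
Hunk 7: at line 3 remove [nynq,yqy,fcn] add [pfkjk,omqw,ozkf] -> 7 lines: iwrrl kign prs pfkjk omqw ozkf wqvv
Final line count: 7

Answer: 7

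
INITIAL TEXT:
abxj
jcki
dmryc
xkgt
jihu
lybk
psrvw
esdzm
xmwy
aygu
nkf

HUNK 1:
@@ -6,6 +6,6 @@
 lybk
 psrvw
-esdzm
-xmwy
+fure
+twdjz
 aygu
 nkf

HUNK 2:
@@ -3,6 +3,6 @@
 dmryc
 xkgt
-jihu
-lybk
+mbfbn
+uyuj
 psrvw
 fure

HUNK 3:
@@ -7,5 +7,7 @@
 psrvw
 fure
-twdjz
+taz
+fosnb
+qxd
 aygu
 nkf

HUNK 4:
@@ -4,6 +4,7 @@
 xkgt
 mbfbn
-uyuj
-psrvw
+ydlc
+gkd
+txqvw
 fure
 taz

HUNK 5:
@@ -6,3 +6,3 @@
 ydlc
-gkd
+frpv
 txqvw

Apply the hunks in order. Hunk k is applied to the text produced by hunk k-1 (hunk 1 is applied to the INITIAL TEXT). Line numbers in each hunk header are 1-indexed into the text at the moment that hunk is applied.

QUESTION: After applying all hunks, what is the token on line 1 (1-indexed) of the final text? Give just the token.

Answer: abxj

Derivation:
Hunk 1: at line 6 remove [esdzm,xmwy] add [fure,twdjz] -> 11 lines: abxj jcki dmryc xkgt jihu lybk psrvw fure twdjz aygu nkf
Hunk 2: at line 3 remove [jihu,lybk] add [mbfbn,uyuj] -> 11 lines: abxj jcki dmryc xkgt mbfbn uyuj psrvw fure twdjz aygu nkf
Hunk 3: at line 7 remove [twdjz] add [taz,fosnb,qxd] -> 13 lines: abxj jcki dmryc xkgt mbfbn uyuj psrvw fure taz fosnb qxd aygu nkf
Hunk 4: at line 4 remove [uyuj,psrvw] add [ydlc,gkd,txqvw] -> 14 lines: abxj jcki dmryc xkgt mbfbn ydlc gkd txqvw fure taz fosnb qxd aygu nkf
Hunk 5: at line 6 remove [gkd] add [frpv] -> 14 lines: abxj jcki dmryc xkgt mbfbn ydlc frpv txqvw fure taz fosnb qxd aygu nkf
Final line 1: abxj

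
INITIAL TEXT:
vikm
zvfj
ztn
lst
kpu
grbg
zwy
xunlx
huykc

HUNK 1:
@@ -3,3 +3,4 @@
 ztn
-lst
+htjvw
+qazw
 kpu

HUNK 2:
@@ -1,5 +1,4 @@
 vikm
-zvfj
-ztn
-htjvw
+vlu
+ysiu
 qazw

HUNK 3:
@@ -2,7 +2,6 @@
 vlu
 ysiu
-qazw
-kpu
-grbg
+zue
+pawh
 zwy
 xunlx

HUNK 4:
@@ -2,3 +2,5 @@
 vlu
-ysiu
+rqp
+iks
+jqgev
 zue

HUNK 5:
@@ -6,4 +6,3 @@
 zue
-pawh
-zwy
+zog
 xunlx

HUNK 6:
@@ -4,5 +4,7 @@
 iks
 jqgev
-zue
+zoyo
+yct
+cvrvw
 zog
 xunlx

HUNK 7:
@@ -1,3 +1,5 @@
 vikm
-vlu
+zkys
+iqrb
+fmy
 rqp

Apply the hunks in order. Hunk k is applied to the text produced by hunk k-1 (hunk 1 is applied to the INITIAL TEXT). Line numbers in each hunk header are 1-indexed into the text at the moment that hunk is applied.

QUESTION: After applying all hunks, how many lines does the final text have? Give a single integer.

Hunk 1: at line 3 remove [lst] add [htjvw,qazw] -> 10 lines: vikm zvfj ztn htjvw qazw kpu grbg zwy xunlx huykc
Hunk 2: at line 1 remove [zvfj,ztn,htjvw] add [vlu,ysiu] -> 9 lines: vikm vlu ysiu qazw kpu grbg zwy xunlx huykc
Hunk 3: at line 2 remove [qazw,kpu,grbg] add [zue,pawh] -> 8 lines: vikm vlu ysiu zue pawh zwy xunlx huykc
Hunk 4: at line 2 remove [ysiu] add [rqp,iks,jqgev] -> 10 lines: vikm vlu rqp iks jqgev zue pawh zwy xunlx huykc
Hunk 5: at line 6 remove [pawh,zwy] add [zog] -> 9 lines: vikm vlu rqp iks jqgev zue zog xunlx huykc
Hunk 6: at line 4 remove [zue] add [zoyo,yct,cvrvw] -> 11 lines: vikm vlu rqp iks jqgev zoyo yct cvrvw zog xunlx huykc
Hunk 7: at line 1 remove [vlu] add [zkys,iqrb,fmy] -> 13 lines: vikm zkys iqrb fmy rqp iks jqgev zoyo yct cvrvw zog xunlx huykc
Final line count: 13

Answer: 13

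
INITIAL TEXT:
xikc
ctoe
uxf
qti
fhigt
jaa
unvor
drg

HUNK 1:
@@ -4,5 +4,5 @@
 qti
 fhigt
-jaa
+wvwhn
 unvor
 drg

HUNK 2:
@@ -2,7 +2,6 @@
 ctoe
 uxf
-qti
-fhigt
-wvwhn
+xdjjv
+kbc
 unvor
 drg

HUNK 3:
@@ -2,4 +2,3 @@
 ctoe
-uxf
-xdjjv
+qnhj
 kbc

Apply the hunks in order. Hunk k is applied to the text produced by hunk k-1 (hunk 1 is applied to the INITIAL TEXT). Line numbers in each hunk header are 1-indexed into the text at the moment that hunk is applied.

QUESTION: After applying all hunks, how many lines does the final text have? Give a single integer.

Answer: 6

Derivation:
Hunk 1: at line 4 remove [jaa] add [wvwhn] -> 8 lines: xikc ctoe uxf qti fhigt wvwhn unvor drg
Hunk 2: at line 2 remove [qti,fhigt,wvwhn] add [xdjjv,kbc] -> 7 lines: xikc ctoe uxf xdjjv kbc unvor drg
Hunk 3: at line 2 remove [uxf,xdjjv] add [qnhj] -> 6 lines: xikc ctoe qnhj kbc unvor drg
Final line count: 6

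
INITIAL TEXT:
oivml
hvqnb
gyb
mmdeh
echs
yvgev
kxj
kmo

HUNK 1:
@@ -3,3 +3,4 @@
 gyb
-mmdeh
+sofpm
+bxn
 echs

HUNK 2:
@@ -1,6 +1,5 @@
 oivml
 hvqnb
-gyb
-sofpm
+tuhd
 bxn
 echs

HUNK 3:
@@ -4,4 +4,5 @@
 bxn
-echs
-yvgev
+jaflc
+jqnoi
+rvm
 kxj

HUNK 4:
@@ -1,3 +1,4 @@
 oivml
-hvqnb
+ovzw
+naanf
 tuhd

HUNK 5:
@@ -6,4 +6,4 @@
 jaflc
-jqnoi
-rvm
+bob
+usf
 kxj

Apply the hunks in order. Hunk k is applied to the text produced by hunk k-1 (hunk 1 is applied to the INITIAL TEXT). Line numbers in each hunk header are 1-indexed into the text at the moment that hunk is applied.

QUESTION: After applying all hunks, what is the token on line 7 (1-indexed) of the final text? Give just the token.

Answer: bob

Derivation:
Hunk 1: at line 3 remove [mmdeh] add [sofpm,bxn] -> 9 lines: oivml hvqnb gyb sofpm bxn echs yvgev kxj kmo
Hunk 2: at line 1 remove [gyb,sofpm] add [tuhd] -> 8 lines: oivml hvqnb tuhd bxn echs yvgev kxj kmo
Hunk 3: at line 4 remove [echs,yvgev] add [jaflc,jqnoi,rvm] -> 9 lines: oivml hvqnb tuhd bxn jaflc jqnoi rvm kxj kmo
Hunk 4: at line 1 remove [hvqnb] add [ovzw,naanf] -> 10 lines: oivml ovzw naanf tuhd bxn jaflc jqnoi rvm kxj kmo
Hunk 5: at line 6 remove [jqnoi,rvm] add [bob,usf] -> 10 lines: oivml ovzw naanf tuhd bxn jaflc bob usf kxj kmo
Final line 7: bob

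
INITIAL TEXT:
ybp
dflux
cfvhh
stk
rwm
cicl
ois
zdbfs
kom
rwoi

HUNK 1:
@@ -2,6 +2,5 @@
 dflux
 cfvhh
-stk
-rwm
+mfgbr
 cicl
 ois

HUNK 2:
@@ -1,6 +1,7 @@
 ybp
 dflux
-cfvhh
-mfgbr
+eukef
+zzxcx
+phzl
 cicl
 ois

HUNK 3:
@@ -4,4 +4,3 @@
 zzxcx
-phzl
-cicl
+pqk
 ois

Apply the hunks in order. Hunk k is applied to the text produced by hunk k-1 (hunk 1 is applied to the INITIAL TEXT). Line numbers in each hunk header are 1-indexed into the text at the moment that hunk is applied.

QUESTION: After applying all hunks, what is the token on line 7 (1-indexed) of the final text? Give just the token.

Hunk 1: at line 2 remove [stk,rwm] add [mfgbr] -> 9 lines: ybp dflux cfvhh mfgbr cicl ois zdbfs kom rwoi
Hunk 2: at line 1 remove [cfvhh,mfgbr] add [eukef,zzxcx,phzl] -> 10 lines: ybp dflux eukef zzxcx phzl cicl ois zdbfs kom rwoi
Hunk 3: at line 4 remove [phzl,cicl] add [pqk] -> 9 lines: ybp dflux eukef zzxcx pqk ois zdbfs kom rwoi
Final line 7: zdbfs

Answer: zdbfs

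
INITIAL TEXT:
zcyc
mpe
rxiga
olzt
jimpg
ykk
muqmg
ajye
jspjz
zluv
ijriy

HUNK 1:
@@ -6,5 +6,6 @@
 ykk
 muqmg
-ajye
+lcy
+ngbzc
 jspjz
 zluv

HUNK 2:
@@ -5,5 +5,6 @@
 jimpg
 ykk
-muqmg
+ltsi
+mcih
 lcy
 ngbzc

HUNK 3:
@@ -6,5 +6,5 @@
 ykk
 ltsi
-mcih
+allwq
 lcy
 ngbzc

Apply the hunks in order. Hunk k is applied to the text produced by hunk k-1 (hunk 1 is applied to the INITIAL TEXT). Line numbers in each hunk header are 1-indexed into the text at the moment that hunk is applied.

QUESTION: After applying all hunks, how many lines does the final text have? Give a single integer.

Hunk 1: at line 6 remove [ajye] add [lcy,ngbzc] -> 12 lines: zcyc mpe rxiga olzt jimpg ykk muqmg lcy ngbzc jspjz zluv ijriy
Hunk 2: at line 5 remove [muqmg] add [ltsi,mcih] -> 13 lines: zcyc mpe rxiga olzt jimpg ykk ltsi mcih lcy ngbzc jspjz zluv ijriy
Hunk 3: at line 6 remove [mcih] add [allwq] -> 13 lines: zcyc mpe rxiga olzt jimpg ykk ltsi allwq lcy ngbzc jspjz zluv ijriy
Final line count: 13

Answer: 13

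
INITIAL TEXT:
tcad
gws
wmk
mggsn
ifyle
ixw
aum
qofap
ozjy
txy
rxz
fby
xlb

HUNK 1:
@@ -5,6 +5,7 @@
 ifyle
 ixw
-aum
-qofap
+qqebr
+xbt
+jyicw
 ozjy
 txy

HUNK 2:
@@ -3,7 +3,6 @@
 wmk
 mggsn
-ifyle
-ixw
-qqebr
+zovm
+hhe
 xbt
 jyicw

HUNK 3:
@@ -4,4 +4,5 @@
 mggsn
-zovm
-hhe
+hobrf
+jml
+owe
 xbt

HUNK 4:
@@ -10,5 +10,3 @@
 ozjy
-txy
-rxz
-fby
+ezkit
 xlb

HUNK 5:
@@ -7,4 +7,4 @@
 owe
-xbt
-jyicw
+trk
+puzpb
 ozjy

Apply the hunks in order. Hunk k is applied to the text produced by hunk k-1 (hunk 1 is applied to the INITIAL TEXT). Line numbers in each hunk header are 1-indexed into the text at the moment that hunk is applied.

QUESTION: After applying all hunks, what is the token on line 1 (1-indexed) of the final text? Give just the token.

Hunk 1: at line 5 remove [aum,qofap] add [qqebr,xbt,jyicw] -> 14 lines: tcad gws wmk mggsn ifyle ixw qqebr xbt jyicw ozjy txy rxz fby xlb
Hunk 2: at line 3 remove [ifyle,ixw,qqebr] add [zovm,hhe] -> 13 lines: tcad gws wmk mggsn zovm hhe xbt jyicw ozjy txy rxz fby xlb
Hunk 3: at line 4 remove [zovm,hhe] add [hobrf,jml,owe] -> 14 lines: tcad gws wmk mggsn hobrf jml owe xbt jyicw ozjy txy rxz fby xlb
Hunk 4: at line 10 remove [txy,rxz,fby] add [ezkit] -> 12 lines: tcad gws wmk mggsn hobrf jml owe xbt jyicw ozjy ezkit xlb
Hunk 5: at line 7 remove [xbt,jyicw] add [trk,puzpb] -> 12 lines: tcad gws wmk mggsn hobrf jml owe trk puzpb ozjy ezkit xlb
Final line 1: tcad

Answer: tcad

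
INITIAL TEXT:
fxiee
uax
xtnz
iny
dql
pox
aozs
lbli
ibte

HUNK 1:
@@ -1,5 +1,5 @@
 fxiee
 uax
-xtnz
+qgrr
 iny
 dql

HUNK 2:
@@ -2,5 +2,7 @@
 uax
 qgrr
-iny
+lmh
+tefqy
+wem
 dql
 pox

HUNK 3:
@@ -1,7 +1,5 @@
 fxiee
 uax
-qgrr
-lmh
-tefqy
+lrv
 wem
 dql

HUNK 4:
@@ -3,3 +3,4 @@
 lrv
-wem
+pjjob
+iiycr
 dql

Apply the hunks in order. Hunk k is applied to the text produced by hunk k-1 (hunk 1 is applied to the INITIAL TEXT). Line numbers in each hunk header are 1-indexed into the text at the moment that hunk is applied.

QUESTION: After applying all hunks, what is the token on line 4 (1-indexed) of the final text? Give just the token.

Answer: pjjob

Derivation:
Hunk 1: at line 1 remove [xtnz] add [qgrr] -> 9 lines: fxiee uax qgrr iny dql pox aozs lbli ibte
Hunk 2: at line 2 remove [iny] add [lmh,tefqy,wem] -> 11 lines: fxiee uax qgrr lmh tefqy wem dql pox aozs lbli ibte
Hunk 3: at line 1 remove [qgrr,lmh,tefqy] add [lrv] -> 9 lines: fxiee uax lrv wem dql pox aozs lbli ibte
Hunk 4: at line 3 remove [wem] add [pjjob,iiycr] -> 10 lines: fxiee uax lrv pjjob iiycr dql pox aozs lbli ibte
Final line 4: pjjob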